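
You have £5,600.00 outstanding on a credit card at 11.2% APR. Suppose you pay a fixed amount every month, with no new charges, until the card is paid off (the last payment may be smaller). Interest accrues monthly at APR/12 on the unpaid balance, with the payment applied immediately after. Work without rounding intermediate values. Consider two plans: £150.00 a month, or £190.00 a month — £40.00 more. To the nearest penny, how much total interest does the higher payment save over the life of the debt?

Monthly rate r = 11.2%/12 = 0.933333% = 0.00933333.
At £150.00/mo: n = ⌈−ln(1 − rB₀/P)/ln(1+r)⌉ = 47 payments (last £17.03); total interest = total paid − £5,600.00 = £1,317.03.
At £190.00/mo: 35 payments (last £119.71); total interest £979.71.
Interest saved = £1,317.03 − £979.71 = £337.32.

£337.32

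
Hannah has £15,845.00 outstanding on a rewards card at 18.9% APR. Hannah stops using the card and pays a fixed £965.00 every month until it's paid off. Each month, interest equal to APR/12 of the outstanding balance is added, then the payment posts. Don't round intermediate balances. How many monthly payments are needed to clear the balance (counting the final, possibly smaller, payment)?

Monthly rate r = 18.9%/12 = 1.575% = 0.01575.
Recurrence: B ← B·(1+r) − £965.00.
Month 1: interest £249.56; balance after payment £15,129.56.
Month 2: interest £238.29; balance after payment £14,402.85.
Closed form: n = −ln(1 − rB₀/P)/ln(1+r) = −ln(0.74139)/ln(1.01575) ≈ 19.148, so the balance reaches zero during payment 20.

20 payments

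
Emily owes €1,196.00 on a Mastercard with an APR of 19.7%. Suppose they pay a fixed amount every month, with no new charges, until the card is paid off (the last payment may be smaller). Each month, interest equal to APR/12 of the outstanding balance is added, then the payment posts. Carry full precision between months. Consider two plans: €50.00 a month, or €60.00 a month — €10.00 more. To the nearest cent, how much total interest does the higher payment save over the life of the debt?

€70.83

Monthly rate r = 19.7%/12 = 1.64167% = 0.0164167.
At €50.00/mo: n = ⌈−ln(1 − rB₀/P)/ln(1+r)⌉ = 31 payments (last €31.44); total interest = total paid − €1,196.00 = €335.44.
At €60.00/mo: 25 payments (last €20.61); total interest €264.61.
Interest saved = €335.44 − €264.61 = €70.83.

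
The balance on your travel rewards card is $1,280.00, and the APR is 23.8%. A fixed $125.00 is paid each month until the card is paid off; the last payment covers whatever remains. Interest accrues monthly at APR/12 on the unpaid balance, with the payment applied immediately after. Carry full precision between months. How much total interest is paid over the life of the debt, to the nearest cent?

Monthly rate r = 23.8%/12 = 1.98333% = 0.0198333.
Payoff takes n = ⌈−ln(1 − rB₀/P)/ln(1+r)⌉ = ⌈11.559⌉ = 12 payments; the last is $70.23.
Total paid = 11·$125.00 + $70.23 = $1,445.23.
Total interest = total paid − principal = $1,445.23 − $1,280.00 = $165.23.

$165.23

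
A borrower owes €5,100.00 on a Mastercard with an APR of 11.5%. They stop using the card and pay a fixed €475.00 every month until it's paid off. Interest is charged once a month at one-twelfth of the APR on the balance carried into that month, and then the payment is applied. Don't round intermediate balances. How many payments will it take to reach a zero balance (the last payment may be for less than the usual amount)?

12 months

Monthly rate r = 11.5%/12 = 0.958333% = 0.00958333.
Recurrence: B ← B·(1+r) − €475.00.
Month 1: interest €48.87; balance after payment €4,673.88.
Month 2: interest €44.79; balance after payment €4,243.67.
Closed form: n = −ln(1 − rB₀/P)/ln(1+r) = −ln(0.89711)/ln(1.00958) ≈ 11.385, so the balance reaches zero during payment 12.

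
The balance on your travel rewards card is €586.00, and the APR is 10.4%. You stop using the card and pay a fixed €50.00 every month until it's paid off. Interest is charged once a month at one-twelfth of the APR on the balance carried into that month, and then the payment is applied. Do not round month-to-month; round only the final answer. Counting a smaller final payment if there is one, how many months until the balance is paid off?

13 months

Monthly rate r = 10.4%/12 = 0.866667% = 0.00866667.
Recurrence: B ← B·(1+r) − €50.00.
Month 1: interest €5.08; balance after payment €541.08.
Month 2: interest €4.69; balance after payment €495.77.
Closed form: n = −ln(1 − rB₀/P)/ln(1+r) = −ln(0.89843)/ln(1.00867) ≈ 12.412, so the balance reaches zero during payment 13.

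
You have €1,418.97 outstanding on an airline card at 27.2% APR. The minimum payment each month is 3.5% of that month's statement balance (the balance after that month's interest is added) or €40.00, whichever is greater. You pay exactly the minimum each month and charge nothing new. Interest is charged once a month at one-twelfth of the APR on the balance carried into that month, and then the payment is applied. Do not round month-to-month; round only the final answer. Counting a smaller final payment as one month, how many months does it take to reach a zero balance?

63 months

Monthly rate r = 27.2%/12 = 2.26667% = 0.0226667.
While 3.5% of the post-interest balance exceeds €40.00, each month B ← (B·(1+r))·(1 − 0.035), i.e. B shrinks by the factor (1+r)·0.965 = 0.98687.
This holds for months 1–19. Entering month 20 the balance is €1,103.93; 3.5% of the post-interest balance is now below €40.00, so the flat €40.00 minimum applies from here.
From month 20 a fixed €40.00 at rate r clears €1,103.93 in 44 more payments. Total: 19 + 44 = 63 months.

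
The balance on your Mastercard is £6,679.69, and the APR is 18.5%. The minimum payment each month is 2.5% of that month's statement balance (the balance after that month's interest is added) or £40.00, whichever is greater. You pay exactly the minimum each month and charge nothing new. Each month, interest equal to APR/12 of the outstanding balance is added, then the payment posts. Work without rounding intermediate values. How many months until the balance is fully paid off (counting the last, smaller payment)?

206 months

Monthly rate r = 18.5%/12 = 1.54167% = 0.0154167.
While 2.5% of the post-interest balance exceeds £40.00, each month B ← (B·(1+r))·(1 − 0.025), i.e. B shrinks by the factor (1+r)·0.975 = 0.99003.
This holds for months 1–145. Entering month 146 the balance is £1,562.60; 2.5% of the post-interest balance is now below £40.00, so the flat £40.00 minimum applies from here.
From month 146 a fixed £40.00 at rate r clears £1,562.60 in 61 more payments. Total: 145 + 61 = 206 months.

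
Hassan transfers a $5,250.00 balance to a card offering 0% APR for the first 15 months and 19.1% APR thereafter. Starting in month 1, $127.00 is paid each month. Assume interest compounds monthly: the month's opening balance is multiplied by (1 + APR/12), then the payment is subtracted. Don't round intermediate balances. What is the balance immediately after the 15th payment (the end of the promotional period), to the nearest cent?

$3,345.00

Promo months 1–15 at r₀ = 0%/12 = 0; months 16+ at r₁ = 19.1%/12 = 0.0159167.
After month 15 (no interest yet): B = $5,250.00 − 15·$127.00 = $3,345.00.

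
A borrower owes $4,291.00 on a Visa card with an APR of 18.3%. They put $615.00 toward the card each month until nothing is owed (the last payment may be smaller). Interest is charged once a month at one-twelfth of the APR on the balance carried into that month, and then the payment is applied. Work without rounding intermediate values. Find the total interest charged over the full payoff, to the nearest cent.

Monthly rate r = 18.3%/12 = 1.525% = 0.01525.
Payoff takes n = ⌈−ln(1 − rB₀/P)/ln(1+r)⌉ = ⌈7.433⌉ = 8 payments; the last is $267.54.
Total paid = 7·$615.00 + $267.54 = $4,572.54.
Total interest = total paid − principal = $4,572.54 − $4,291.00 = $281.54.

$281.54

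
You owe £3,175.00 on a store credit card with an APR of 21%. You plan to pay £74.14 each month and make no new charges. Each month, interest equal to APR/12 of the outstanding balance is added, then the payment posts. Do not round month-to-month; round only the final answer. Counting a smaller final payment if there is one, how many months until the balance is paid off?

Monthly rate r = 21%/12 = 1.75% = 0.0175.
Recurrence: B ← B·(1+r) − £74.14.
Month 1: interest £55.56; balance after payment £3,156.42.
Month 2: interest £55.24; balance after payment £3,137.52.
Closed form: n = −ln(1 − rB₀/P)/ln(1+r) = −ln(0.25057)/ln(1.0175) ≈ 79.776, so the balance reaches zero during payment 80.

80 months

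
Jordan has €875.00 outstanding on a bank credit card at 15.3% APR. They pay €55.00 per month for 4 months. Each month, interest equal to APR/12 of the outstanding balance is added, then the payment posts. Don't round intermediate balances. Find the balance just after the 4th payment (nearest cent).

€696.24

Monthly rate r = 15.3%/12 = 1.275% = 0.01275.
Each month: B ← B·(1+r) − €55.00.
Month 1: interest €11.16; balance after payment €831.16.
Month 2: interest €10.60; balance after payment €786.75.
Month 3: interest €10.03; balance after payment €741.78.
Month 4: interest €9.46; balance after payment €696.24.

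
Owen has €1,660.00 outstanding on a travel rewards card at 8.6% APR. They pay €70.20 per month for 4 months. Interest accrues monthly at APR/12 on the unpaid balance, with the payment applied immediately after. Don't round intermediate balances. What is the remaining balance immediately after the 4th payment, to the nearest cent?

€1,424.27

Monthly rate r = 8.6%/12 = 0.716667% = 0.00716667.
Each month: B ← B·(1+r) − €70.20.
Month 1: interest €11.90; balance after payment €1,601.70.
Month 2: interest €11.48; balance after payment €1,542.98.
Month 3: interest €11.06; balance after payment €1,483.83.
Month 4: interest €10.63; balance after payment €1,424.27.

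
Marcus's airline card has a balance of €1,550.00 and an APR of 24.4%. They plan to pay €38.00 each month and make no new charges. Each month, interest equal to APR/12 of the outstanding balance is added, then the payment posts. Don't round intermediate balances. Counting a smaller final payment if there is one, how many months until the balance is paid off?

88 payments

Monthly rate r = 24.4%/12 = 2.03333% = 0.0203333.
Recurrence: B ← B·(1+r) − €38.00.
Month 1: interest €31.52; balance after payment €1,543.52.
Month 2: interest €31.38; balance after payment €1,536.90.
Closed form: n = −ln(1 − rB₀/P)/ln(1+r) = −ln(0.17061)/ln(1.02033) ≈ 87.849, so the balance reaches zero during payment 88.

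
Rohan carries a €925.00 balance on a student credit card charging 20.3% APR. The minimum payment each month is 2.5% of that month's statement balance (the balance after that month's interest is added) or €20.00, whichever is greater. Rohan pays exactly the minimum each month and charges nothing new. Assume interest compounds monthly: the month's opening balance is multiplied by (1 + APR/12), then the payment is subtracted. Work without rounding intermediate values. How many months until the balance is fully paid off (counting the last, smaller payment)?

Monthly rate r = 20.3%/12 = 1.69167% = 0.0169167.
While 2.5% of the post-interest balance exceeds €20.00, each month B ← (B·(1+r))·(1 − 0.025), i.e. B shrinks by the factor (1+r)·0.975 = 0.99149.
This holds for months 1–19. Entering month 20 the balance is €786.41; 2.5% of the post-interest balance is now below €20.00, so the flat €20.00 minimum applies from here.
From month 20 a fixed €20.00 at rate r clears €786.41 in 66 more payments. Total: 19 + 66 = 85 months.

85 months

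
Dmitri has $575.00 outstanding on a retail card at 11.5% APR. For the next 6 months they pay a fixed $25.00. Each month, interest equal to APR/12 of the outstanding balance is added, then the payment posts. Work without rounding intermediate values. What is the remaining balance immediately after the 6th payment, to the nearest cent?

$455.22

Monthly rate r = 11.5%/12 = 0.958333% = 0.00958333.
Each month: B ← B·(1+r) − $25.00.
Month 1: interest $5.51; balance after payment $555.51.
Month 2: interest $5.32; balance after payment $535.83.
Month 3: interest $5.14; balance after payment $515.97.
Month 4: interest $4.94; balance after payment $495.91.
Month 5: interest $4.75; balance after payment $475.67.
Month 6: interest $4.56; balance after payment $455.22.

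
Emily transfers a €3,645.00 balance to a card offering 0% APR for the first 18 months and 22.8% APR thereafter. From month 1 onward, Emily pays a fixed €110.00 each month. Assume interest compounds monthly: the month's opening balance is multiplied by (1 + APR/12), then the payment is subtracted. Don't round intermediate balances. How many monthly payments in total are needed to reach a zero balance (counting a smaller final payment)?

37 months

Promo months 1–18 at r₀ = 0%/12 = 0; months 19+ at r₁ = 22.8%/12 = 0.019.
After month 18 (no interest yet): B = €3,645.00 − 18·€110.00 = €1,665.00.
Then at r₁ with €110.00/mo: n₂ = −ln(1 − r₁·B/P)/ln(1+r₁) ≈ 18.02 → 19 more payments.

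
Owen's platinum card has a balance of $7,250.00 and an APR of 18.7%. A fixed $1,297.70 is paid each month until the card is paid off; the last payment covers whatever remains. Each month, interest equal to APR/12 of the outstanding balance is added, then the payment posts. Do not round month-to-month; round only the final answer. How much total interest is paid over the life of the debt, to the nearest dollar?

Monthly rate r = 18.7%/12 = 1.55833% = 0.0155833.
Payoff takes n = ⌈−ln(1 − rB₀/P)/ln(1+r)⌉ = ⌈5.891⌉ = 6 payments; the last is $1,156.62.
Total paid = 5·$1,297.70 + $1,156.62 = $7,645.12.
Total interest = total paid − principal = $7,645.12 − $7,250.00 = $395.12.

$395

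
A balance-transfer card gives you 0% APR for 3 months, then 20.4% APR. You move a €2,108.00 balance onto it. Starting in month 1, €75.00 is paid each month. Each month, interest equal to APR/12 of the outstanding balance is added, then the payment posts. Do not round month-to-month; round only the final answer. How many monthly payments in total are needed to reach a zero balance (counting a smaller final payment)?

37 payments

Promo months 1–3 at r₀ = 0%/12 = 0; months 4+ at r₁ = 20.4%/12 = 0.017.
After month 3 (no interest yet): B = €2,108.00 − 3·€75.00 = €1,883.00.
Then at r₁ with €75.00/mo: n₂ = −ln(1 − r₁·B/P)/ln(1+r₁) ≈ 33.02 → 34 more payments.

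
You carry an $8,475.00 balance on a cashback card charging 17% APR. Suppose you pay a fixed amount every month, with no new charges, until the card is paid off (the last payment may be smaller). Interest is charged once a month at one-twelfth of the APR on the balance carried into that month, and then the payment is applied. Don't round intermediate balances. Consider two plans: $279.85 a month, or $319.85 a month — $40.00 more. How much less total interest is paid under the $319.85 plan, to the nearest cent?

Monthly rate r = 17%/12 = 1.41667% = 0.0141667.
At $279.85/mo: n = ⌈−ln(1 − rB₀/P)/ln(1+r)⌉ = 40 payments (last $234.73); total interest = total paid − $8,475.00 = $2,673.88.
At $319.85/mo: 34 payments (last $145.58); total interest $2,225.63.
Interest saved = $2,673.88 − $2,225.63 = $448.25.

$448.25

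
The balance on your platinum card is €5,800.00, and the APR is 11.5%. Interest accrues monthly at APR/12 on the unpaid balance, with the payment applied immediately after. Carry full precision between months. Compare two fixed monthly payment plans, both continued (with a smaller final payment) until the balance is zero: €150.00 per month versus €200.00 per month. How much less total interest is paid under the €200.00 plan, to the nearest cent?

€452.45

Monthly rate r = 11.5%/12 = 0.958333% = 0.00958333.
At €150.00/mo: n = ⌈−ln(1 − rB₀/P)/ln(1+r)⌉ = 49 payments (last €80.51); total interest = total paid − €5,800.00 = €1,480.51.
At €200.00/mo: 35 payments (last €28.06); total interest €1,028.06.
Interest saved = €1,480.51 − €1,028.06 = €452.45.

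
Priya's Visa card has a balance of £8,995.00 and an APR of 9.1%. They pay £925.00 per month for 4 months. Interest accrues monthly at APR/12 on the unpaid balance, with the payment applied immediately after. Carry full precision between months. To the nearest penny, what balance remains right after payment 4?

£5,528.67

Monthly rate r = 9.1%/12 = 0.758333% = 0.00758333.
Each month: B ← B·(1+r) − £925.00.
Month 1: interest £68.21; balance after payment £8,138.21.
Month 2: interest £61.71; balance after payment £7,274.93.
Month 3: interest £55.17; balance after payment £6,405.10.
Month 4: interest £48.57; balance after payment £5,528.67.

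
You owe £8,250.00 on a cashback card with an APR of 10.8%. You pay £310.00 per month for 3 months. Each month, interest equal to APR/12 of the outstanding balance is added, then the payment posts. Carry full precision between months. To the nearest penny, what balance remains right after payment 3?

£7,536.37

Monthly rate r = 10.8%/12 = 0.9% = 0.009.
Each month: B ← B·(1+r) − £310.00.
Month 1: interest £74.25; balance after payment £8,014.25.
Month 2: interest £72.13; balance after payment £7,776.38.
Month 3: interest £69.99; balance after payment £7,536.37.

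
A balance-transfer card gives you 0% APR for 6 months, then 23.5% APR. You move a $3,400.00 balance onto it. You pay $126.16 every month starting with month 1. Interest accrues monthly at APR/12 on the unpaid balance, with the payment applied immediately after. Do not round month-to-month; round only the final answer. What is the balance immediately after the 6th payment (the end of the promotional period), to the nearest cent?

Promo months 1–6 at r₀ = 0%/12 = 0; months 7+ at r₁ = 23.5%/12 = 0.0195833.
After month 6 (no interest yet): B = $3,400.00 − 6·$126.16 = $2,643.04.

$2,643.04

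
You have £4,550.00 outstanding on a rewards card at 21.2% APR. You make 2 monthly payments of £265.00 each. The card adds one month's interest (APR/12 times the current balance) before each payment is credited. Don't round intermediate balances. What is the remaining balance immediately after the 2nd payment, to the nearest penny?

Monthly rate r = 21.2%/12 = 1.76667% = 0.0176667.
Each month: B ← B·(1+r) − £265.00.
Month 1: interest £80.38; balance after payment £4,365.38.
Month 2: interest £77.12; balance after payment £4,177.51.

£4,177.51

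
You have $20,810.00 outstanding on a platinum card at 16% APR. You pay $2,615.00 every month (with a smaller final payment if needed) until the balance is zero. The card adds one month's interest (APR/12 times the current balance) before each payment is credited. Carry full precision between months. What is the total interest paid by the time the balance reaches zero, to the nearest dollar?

Monthly rate r = 16%/12 = 1.33333% = 0.0133333.
Payoff takes n = ⌈−ln(1 − rB₀/P)/ln(1+r)⌉ = ⌈8.469⌉ = 9 payments; the last is $1,229.57.
Total paid = 8·$2,615.00 + $1,229.57 = $22,149.57.
Total interest = total paid − principal = $22,149.57 − $20,810.00 = $1,339.57.

$1,340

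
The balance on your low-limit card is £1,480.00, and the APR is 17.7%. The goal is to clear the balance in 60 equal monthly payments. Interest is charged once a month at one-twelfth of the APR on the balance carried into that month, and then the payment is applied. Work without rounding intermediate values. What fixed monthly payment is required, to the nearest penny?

Monthly rate r = 17.7%/12 = 1.475% = 0.01475.
Level-payment amortization: P = B₀·r / (1 − (1+r)^(−n)) = 1480.00·0.01475 / (1 − 1.01475^(−60)).
Denominator 1 − (1+r)^(−60) = 0.584609652.
P = 21.83 / 0.584609652 ≈ 37.34.

£37.34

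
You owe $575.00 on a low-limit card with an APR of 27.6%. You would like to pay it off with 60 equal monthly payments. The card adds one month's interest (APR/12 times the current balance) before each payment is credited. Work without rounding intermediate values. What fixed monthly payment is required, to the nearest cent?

Monthly rate r = 27.6%/12 = 2.3% = 0.023.
Level-payment amortization: P = B₀·r / (1 − (1+r)^(−n)) = 575.00·0.023 / (1 − 1.023^(−60)).
Denominator 1 − (1+r)^(−60) = 0.744458184.
P = 13.225 / 0.744458184 ≈ 17.76.

$17.76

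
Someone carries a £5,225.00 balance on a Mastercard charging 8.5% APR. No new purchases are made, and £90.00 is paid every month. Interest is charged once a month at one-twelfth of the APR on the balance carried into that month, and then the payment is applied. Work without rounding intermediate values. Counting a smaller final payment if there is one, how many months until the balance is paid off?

76 payments

Monthly rate r = 8.5%/12 = 0.708333% = 0.00708333.
Recurrence: B ← B·(1+r) − £90.00.
Month 1: interest £37.01; balance after payment £5,172.01.
Month 2: interest £36.64; balance after payment £5,118.65.
Closed form: n = −ln(1 − rB₀/P)/ln(1+r) = −ln(0.58877)/ln(1.00708) ≈ 75.048, so the balance reaches zero during payment 76.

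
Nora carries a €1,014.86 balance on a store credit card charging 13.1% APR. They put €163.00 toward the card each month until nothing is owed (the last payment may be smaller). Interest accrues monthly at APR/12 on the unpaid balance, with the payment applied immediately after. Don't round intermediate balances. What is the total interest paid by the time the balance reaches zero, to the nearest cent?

Monthly rate r = 13.1%/12 = 1.09167% = 0.0109167.
Payoff takes n = ⌈−ln(1 − rB₀/P)/ln(1+r)⌉ = ⌈6.483⌉ = 7 payments; the last is €78.94.
Total paid = 6·€163.00 + €78.94 = €1,056.94.
Total interest = total paid − principal = €1,056.94 − €1,014.86 = €42.08.

€42.08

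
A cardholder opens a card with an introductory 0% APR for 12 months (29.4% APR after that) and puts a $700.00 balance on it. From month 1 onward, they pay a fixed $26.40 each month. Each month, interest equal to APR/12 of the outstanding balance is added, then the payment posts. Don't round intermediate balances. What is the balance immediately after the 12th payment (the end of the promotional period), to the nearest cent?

Promo months 1–12 at r₀ = 0%/12 = 0; months 13+ at r₁ = 29.4%/12 = 0.0245.
After month 12 (no interest yet): B = $700.00 − 12·$26.40 = $383.20.

$383.20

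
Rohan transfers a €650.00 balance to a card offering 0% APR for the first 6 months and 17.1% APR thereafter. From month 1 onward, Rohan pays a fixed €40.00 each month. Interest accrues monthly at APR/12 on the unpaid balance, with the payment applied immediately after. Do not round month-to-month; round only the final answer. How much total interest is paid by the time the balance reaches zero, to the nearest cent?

€36.41

Promo months 1–6 at r₀ = 0%/12 = 0; months 7+ at r₁ = 17.1%/12 = 0.01425.
After month 6 (no interest yet): B = €650.00 − 6·€40.00 = €410.00.
Then at r₁ with €40.00/mo: n₂ = −ln(1 − r₁·B/P)/ln(1+r₁) ≈ 11.16 → 12 more payments.
Total paid = 17·€40.00 + €6.41 = €686.41; interest = €686.41 − €650.00 = €36.41.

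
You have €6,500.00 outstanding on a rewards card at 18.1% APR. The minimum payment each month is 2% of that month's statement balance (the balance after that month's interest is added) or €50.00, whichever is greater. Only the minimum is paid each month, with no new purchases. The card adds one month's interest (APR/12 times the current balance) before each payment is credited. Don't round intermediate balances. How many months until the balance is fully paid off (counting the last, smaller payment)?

277 months

Monthly rate r = 18.1%/12 = 1.50833% = 0.0150833.
While 2% of the post-interest balance exceeds €50.00, each month B ← (B·(1+r))·(1 − 0.02), i.e. B shrinks by the factor (1+r)·0.98 = 0.99478.
This holds for months 1–186. Entering month 187 the balance is €2,456.29; 2% of the post-interest balance is now below €50.00, so the flat €50.00 minimum applies from here.
From month 187 a fixed €50.00 at rate r clears €2,456.29 in 91 more payments. Total: 186 + 91 = 277 months.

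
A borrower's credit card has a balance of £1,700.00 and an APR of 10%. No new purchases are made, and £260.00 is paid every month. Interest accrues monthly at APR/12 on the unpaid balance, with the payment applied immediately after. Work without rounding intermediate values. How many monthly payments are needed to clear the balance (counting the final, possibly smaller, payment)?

7 months

Monthly rate r = 10%/12 = 0.833333% = 0.00833333.
Recurrence: B ← B·(1+r) − £260.00.
Month 1: interest £14.17; balance after payment £1,454.17.
Month 2: interest £12.12; balance after payment £1,206.28.
Closed form: n = −ln(1 − rB₀/P)/ln(1+r) = −ln(0.94551)/ln(1.00833) ≈ 6.751, so the balance reaches zero during payment 7.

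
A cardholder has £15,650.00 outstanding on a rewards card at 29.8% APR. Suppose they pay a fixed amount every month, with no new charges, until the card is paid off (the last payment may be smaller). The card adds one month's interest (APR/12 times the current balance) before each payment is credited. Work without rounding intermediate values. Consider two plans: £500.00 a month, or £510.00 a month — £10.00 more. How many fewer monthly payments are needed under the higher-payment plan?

3 fewer payments

Monthly rate r = 29.8%/12 = 2.48333% = 0.0248333.
At £500.00/mo: n = ⌈−ln(1 − rB₀/P)/ln(1+r)⌉ = 62 payments (last £113.69); total interest = total paid − £15,650.00 = £14,963.69.
At £510.00/mo: 59 payments (last £270.24); total interest £14,200.24.
Payments saved = 62 − 59 = 3.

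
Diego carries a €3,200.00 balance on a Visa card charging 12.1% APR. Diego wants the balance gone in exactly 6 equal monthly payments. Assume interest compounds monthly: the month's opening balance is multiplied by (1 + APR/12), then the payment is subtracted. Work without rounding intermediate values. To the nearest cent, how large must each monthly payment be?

€552.31

Monthly rate r = 12.1%/12 = 1.00833% = 0.0100833.
Level-payment amortization: P = B₀·r / (1 − (1+r)^(−n)) = 3200.00·0.0100833 / (1 − 1.01008^(−6)).
Denominator 1 − (1+r)^(−6) = 0.0584209891.
P = 32.2667 / 0.0584209891 ≈ 552.31.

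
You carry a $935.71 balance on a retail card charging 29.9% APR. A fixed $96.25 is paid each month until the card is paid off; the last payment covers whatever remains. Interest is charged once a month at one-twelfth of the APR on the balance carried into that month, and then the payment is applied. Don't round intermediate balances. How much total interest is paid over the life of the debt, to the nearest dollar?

$149

Monthly rate r = 29.9%/12 = 2.49167% = 0.0249167.
Payoff takes n = ⌈−ln(1 − rB₀/P)/ln(1+r)⌉ = ⌈11.270⌉ = 12 payments; the last is $26.25.
Total paid = 11·$96.25 + $26.25 = $1,085.00.
Total interest = total paid − principal = $1,085.00 − $935.71 = $149.29.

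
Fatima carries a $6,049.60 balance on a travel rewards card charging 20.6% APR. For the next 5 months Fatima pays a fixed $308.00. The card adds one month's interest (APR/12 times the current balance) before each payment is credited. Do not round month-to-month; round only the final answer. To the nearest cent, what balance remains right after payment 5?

$4,993.21

Monthly rate r = 20.6%/12 = 1.71667% = 0.0171667.
Each month: B ← B·(1+r) − $308.00.
Month 1: interest $103.85; balance after payment $5,845.45.
Month 2: interest $100.35; balance after payment $5,637.80.
Month 3: interest $96.78; balance after payment $5,426.58.
Month 4: interest $93.16; balance after payment $5,211.74.
Month 5: interest $89.47; balance after payment $4,993.21.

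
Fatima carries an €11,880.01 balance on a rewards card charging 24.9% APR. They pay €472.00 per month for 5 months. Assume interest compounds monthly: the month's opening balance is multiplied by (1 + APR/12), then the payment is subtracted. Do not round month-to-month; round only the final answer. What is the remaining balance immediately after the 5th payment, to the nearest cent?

Monthly rate r = 24.9%/12 = 2.075% = 0.02075.
Each month: B ← B·(1+r) − €472.00.
Month 1: interest €246.51; balance after payment €11,654.52.
Month 2: interest €241.83; balance after payment €11,424.35.
Month 3: interest €237.06; balance after payment €11,189.41.
Month 4: interest €232.18; balance after payment €10,949.59.
Month 5: interest €227.20; balance after payment €10,704.79.

€10,704.79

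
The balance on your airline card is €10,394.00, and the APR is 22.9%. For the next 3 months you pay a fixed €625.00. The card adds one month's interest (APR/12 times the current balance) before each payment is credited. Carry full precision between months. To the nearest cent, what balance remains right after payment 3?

€9,089.48

Monthly rate r = 22.9%/12 = 1.90833% = 0.0190833.
Each month: B ← B·(1+r) − €625.00.
Month 1: interest €198.35; balance after payment €9,967.35.
Month 2: interest €190.21; balance after payment €9,532.56.
Month 3: interest €181.91; balance after payment €9,089.48.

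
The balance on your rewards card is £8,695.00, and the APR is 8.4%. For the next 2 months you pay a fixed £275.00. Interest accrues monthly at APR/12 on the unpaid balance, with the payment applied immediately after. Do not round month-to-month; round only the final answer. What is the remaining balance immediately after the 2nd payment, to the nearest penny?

£8,265.23

Monthly rate r = 8.4%/12 = 0.7% = 0.007.
Each month: B ← B·(1+r) − £275.00.
Month 1: interest £60.87; balance after payment £8,480.86.
Month 2: interest £59.37; balance after payment £8,265.23.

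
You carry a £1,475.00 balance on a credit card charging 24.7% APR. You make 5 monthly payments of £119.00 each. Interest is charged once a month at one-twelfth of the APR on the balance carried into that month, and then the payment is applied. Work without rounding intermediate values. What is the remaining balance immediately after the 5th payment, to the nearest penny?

Monthly rate r = 24.7%/12 = 2.05833% = 0.0205833.
Each month: B ← B·(1+r) − £119.00.
Month 1: interest £30.36; balance after payment £1,386.36.
Month 2: interest £28.54; balance after payment £1,295.90.
Month 3: interest £26.67; balance after payment £1,203.57.
Month 4: interest £24.77; balance after payment £1,109.34.
Month 5: interest £22.83; balance after payment £1,013.18.

£1,013.18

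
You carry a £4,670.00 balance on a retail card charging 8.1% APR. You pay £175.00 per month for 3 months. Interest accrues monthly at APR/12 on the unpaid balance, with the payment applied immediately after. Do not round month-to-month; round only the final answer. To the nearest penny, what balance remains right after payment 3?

£4,236.66

Monthly rate r = 8.1%/12 = 0.675% = 0.00675.
Each month: B ← B·(1+r) − £175.00.
Month 1: interest £31.52; balance after payment £4,526.52.
Month 2: interest £30.55; balance after payment £4,382.08.
Month 3: interest £29.58; balance after payment £4,236.66.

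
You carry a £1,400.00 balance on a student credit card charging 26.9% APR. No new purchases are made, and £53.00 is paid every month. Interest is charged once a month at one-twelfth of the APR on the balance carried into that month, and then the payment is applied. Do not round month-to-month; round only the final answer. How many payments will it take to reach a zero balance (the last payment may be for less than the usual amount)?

Monthly rate r = 26.9%/12 = 2.24167% = 0.0224167.
Recurrence: B ← B·(1+r) − £53.00.
Month 1: interest £31.38; balance after payment £1,378.38.
Month 2: interest £30.90; balance after payment £1,356.28.
Closed form: n = −ln(1 − rB₀/P)/ln(1+r) = −ln(0.40786)/ln(1.02242) ≈ 40.454, so the balance reaches zero during payment 41.

41 payments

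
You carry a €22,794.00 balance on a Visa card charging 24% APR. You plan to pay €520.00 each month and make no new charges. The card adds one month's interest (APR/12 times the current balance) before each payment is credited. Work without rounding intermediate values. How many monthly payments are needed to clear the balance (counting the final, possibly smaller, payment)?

Monthly rate r = 24%/12 = 2% = 0.02.
Recurrence: B ← B·(1+r) − €520.00.
Month 1: interest €455.88; balance after payment €22,729.88.
Month 2: interest €454.60; balance after payment €22,664.48.
Closed form: n = −ln(1 − rB₀/P)/ln(1+r) = −ln(0.12331)/ln(1.02) ≈ 105.697, so the balance reaches zero during payment 106.

106 payments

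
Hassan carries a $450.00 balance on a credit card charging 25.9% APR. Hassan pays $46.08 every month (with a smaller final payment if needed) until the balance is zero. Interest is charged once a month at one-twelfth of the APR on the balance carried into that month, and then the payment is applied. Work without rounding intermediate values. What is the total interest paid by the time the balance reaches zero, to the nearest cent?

Monthly rate r = 25.9%/12 = 2.15833% = 0.0215833.
Payoff takes n = ⌈−ln(1 − rB₀/P)/ln(1+r)⌉ = ⌈11.085⌉ = 12 payments; the last is $3.95.
Total paid = 11·$46.08 + $3.95 = $510.83.
Total interest = total paid − principal = $510.83 − $450.00 = $60.83.

$60.83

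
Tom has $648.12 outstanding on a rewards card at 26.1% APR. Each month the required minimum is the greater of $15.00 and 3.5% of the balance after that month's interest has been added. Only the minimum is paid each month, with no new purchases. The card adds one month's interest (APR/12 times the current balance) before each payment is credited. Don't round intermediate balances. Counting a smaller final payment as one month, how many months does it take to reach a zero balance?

75 months

Monthly rate r = 26.1%/12 = 2.175% = 0.02175.
While 3.5% of the post-interest balance exceeds $15.00, each month B ← (B·(1+r))·(1 − 0.035), i.e. B shrinks by the factor (1+r)·0.965 = 0.98599.
This holds for months 1–31. Entering month 32 the balance is $418.49; 3.5% of the post-interest balance is now below $15.00, so the flat $15.00 minimum applies from here.
From month 32 a fixed $15.00 at rate r clears $418.49 in 44 more payments. Total: 31 + 44 = 75 months.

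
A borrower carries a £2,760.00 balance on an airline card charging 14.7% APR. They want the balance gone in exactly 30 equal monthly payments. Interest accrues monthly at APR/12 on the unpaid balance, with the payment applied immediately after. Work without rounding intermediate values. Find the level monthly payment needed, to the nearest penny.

Monthly rate r = 14.7%/12 = 1.225% = 0.01225.
Level-payment amortization: P = B₀·r / (1 − (1+r)^(−n)) = 2760.00·0.01225 / (1 − 1.01225^(−30)).
Denominator 1 − (1+r)^(−30) = 0.305988868.
P = 33.81 / 0.305988868 ≈ 110.49.

£110.49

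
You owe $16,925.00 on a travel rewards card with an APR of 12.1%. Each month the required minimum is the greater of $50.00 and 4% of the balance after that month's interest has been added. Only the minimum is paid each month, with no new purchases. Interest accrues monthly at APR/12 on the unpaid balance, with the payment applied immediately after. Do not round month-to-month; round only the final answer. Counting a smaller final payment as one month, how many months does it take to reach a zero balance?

114 months

Monthly rate r = 12.1%/12 = 1.00833% = 0.0100833.
While 4% of the post-interest balance exceeds $50.00, each month B ← (B·(1+r))·(1 − 0.04), i.e. B shrinks by the factor (1+r)·0.96 = 0.96968.
This holds for months 1–85. Entering month 86 the balance is $1,235.79; 4% of the post-interest balance is now below $50.00, so the flat $50.00 minimum applies from here.
From month 86 a fixed $50.00 at rate r clears $1,235.79 in 29 more payments. Total: 85 + 29 = 114 months.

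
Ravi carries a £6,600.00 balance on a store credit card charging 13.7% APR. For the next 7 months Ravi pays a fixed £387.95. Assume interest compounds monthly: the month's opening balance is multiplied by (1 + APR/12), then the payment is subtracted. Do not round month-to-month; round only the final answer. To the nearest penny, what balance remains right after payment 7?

£4,335.41

Monthly rate r = 13.7%/12 = 1.14167% = 0.0114167.
Each month: B ← B·(1+r) − £387.95.
Month 1: interest £75.35; balance after payment £6,287.40.
Month 2: interest £71.78; balance after payment £5,971.23.
Month 3: interest £68.17; balance after payment £5,651.45.
Month 4: interest £64.52; balance after payment £5,328.02.
Month 5: interest £60.83; balance after payment £5,000.90.
Month 6: interest £57.09; balance after payment £4,670.05.
Month 7: interest £53.32; balance after payment £4,335.41.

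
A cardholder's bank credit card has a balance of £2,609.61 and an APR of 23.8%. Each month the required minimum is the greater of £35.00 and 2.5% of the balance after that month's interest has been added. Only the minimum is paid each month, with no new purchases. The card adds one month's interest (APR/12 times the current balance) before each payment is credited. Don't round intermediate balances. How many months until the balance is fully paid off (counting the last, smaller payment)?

190 months

Monthly rate r = 23.8%/12 = 1.98333% = 0.0198333.
While 2.5% of the post-interest balance exceeds £35.00, each month B ← (B·(1+r))·(1 − 0.025), i.e. B shrinks by the factor (1+r)·0.975 = 0.99434.
This holds for months 1–114. Entering month 115 the balance is £1,365.94; 2.5% of the post-interest balance is now below £35.00, so the flat £35.00 minimum applies from here.
From month 115 a fixed £35.00 at rate r clears £1,365.94 in 76 more payments. Total: 114 + 76 = 190 months.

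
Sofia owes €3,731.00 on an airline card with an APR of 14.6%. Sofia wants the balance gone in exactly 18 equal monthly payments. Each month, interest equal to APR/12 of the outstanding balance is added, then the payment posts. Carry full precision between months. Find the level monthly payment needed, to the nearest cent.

€232.06

Monthly rate r = 14.6%/12 = 1.21667% = 0.0121667.
Level-payment amortization: P = B₀·r / (1 − (1+r)^(−n)) = 3731.00·0.0121667 / (1 − 1.01217^(−18)).
Denominator 1 − (1+r)^(−18) = 0.195615957.
P = 45.3938 / 0.195615957 ≈ 232.06.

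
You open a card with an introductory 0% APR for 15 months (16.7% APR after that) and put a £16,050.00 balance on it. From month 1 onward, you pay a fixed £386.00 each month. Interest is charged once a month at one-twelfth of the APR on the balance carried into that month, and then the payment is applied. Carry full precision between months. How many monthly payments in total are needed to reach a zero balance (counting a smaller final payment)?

49 months

Promo months 1–15 at r₀ = 0%/12 = 0; months 16+ at r₁ = 16.7%/12 = 0.0139167.
After month 15 (no interest yet): B = £16,050.00 − 15·£386.00 = £10,260.00.
Then at r₁ with £386.00/mo: n₂ = −ln(1 − r₁·B/P)/ln(1+r₁) ≈ 33.42 → 34 more payments.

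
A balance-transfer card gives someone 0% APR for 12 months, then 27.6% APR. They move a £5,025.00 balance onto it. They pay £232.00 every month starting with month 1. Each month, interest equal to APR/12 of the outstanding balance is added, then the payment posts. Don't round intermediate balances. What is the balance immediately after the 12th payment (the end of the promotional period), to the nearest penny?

£2,241.00

Promo months 1–12 at r₀ = 0%/12 = 0; months 13+ at r₁ = 27.6%/12 = 0.023.
After month 12 (no interest yet): B = £5,025.00 − 12·£232.00 = £2,241.00.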